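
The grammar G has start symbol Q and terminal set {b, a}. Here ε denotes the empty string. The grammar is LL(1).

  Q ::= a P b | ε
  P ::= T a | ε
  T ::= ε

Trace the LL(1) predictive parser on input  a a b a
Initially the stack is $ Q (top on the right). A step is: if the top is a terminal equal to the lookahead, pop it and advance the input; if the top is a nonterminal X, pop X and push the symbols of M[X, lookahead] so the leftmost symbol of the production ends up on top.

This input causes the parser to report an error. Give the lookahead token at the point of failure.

step 1: stack=$ Q  input=a a b a $  — expand Q ::= a P b
step 2: stack=$ b P a  input=a a b a $  — match a
step 3: stack=$ b P  input=a b a $  — expand P ::= T a
step 4: stack=$ b a T  input=a b a $  — expand T ::= ε
step 5: stack=$ b a  input=a b a $  — match a
step 6: stack=$ b  input=b a $  — match b
step 7: stack=$  input=a $  — error: stack empty but input remains

a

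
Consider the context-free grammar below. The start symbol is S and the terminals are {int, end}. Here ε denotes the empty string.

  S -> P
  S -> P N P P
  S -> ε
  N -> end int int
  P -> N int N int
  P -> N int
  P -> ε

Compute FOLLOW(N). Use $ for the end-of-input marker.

{$, end, int}

FIRST(N): from N->end int int we get {end}. So FIRST(N) = {end}.
FIRST(P): from P->N int N int we get {end}; from P->N int we get {end}; from P->ε we get {ε}. So FIRST(P) = {ε, end}.
FIRST(S): from S->P we get {ε, end}; from S->P N P P we get {end}; from S->ε we get {ε}. So FIRST(S) = {ε, end}.
FOLLOW(S) includes $ since S is the start symbol.
FOLLOW(S): S appears on no right-hand side. Thus FOLLOW(S) = {$}.
FOLLOW(N): in S->P N P P, N is followed by P P with FIRST {ε, end}; in S->P N P P, the suffix after N is nullable, so FOLLOW(N) ⊇ FOLLOW(S) = {$}; in P->N int N int (occurrence 1), N is followed by int N int with FIRST {int}; in P->N int N int (occurrence 2), N is followed by int with FIRST {int}; in P->N int, N is followed by int with FIRST {int}. Thus FOLLOW(N) = {$, end, int}.
FOLLOW(P): in S->P, the suffix after P is empty, so FOLLOW(P) ⊇ FOLLOW(S) = {$}; in S->P N P P (occurrence 1), P is followed by N P P with FIRST {end}; in S->P N P P (occurrence 2), P is followed by P with FIRST {ε, end}; in S->P N P P (occurrence 2), the suffix after P is nullable, so FOLLOW(P) ⊇ FOLLOW(S) = {$}; in S->P N P P (occurrence 3), the suffix after P is empty, so FOLLOW(P) ⊇ FOLLOW(S) = {$}. Thus FOLLOW(P) = {$, end}.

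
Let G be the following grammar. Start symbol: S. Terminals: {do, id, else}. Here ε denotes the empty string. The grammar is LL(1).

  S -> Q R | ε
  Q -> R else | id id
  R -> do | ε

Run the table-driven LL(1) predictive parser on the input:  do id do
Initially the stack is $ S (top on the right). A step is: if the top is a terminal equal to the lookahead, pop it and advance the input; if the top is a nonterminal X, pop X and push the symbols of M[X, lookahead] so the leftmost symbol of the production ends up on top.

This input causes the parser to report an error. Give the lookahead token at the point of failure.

step 1: stack=$ S  input=do id do $  — expand S -> Q R
step 2: stack=$ R Q  input=do id do $  — expand Q -> R else
step 3: stack=$ R else R  input=do id do $  — expand R -> do
step 4: stack=$ R else do  input=do id do $  — match do
step 5: stack=$ R else  input=id do $  — error: top is terminal else but lookahead is id

id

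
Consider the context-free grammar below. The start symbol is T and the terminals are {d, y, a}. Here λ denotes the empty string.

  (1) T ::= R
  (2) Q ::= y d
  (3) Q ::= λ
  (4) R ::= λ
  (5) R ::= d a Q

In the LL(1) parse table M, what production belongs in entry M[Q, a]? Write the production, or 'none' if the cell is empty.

FIRST(Q): from Q::=y d we get {y}; from Q::=λ we get {λ}. So FIRST(Q) = {λ, y}.
FIRST(R): from R::=λ we get {λ}; from R::=d a Q we get {d}. So FIRST(R) = {λ, d}.
FIRST(T): from T::=R we get {λ, d}. So FIRST(T) = {λ, d}.
FOLLOW(T) includes $ since T is the start symbol.
FOLLOW(R): in T::=R, the suffix after R is empty, so FOLLOW(R) ⊇ FOLLOW(T) = {$}. Thus FOLLOW(R) = {$}.
FOLLOW(Q): in R::=d a Q, the suffix after Q is empty, so FOLLOW(Q) ⊇ FOLLOW(R) = {$}. Thus FOLLOW(Q) = {$}.
For Q ::= y d: FIRST(y d) = {y}, so it goes in M[Q, t] for t ∈ {y}.
For Q ::= λ: FIRST(λ) = {λ}, so it goes in M[Q, t] for t ∈ {}; since λ ∈ FIRST, also for every t ∈ FOLLOW(Q) = {$}.
None of these place a production in M[Q, a].

none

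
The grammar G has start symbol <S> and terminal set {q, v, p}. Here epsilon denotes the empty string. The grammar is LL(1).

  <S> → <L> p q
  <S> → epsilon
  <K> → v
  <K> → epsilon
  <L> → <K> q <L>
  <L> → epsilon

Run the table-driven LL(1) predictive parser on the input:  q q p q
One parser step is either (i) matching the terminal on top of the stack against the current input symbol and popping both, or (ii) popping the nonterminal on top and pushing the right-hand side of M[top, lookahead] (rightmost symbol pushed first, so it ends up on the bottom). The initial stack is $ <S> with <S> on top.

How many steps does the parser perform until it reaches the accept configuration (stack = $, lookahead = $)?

step 1: stack=$ <S>  input=q q p q $  — expand <S> → <L> p q
step 2: stack=$ q p <L>  input=q q p q $  — expand <L> → <K> q <L>
step 3: stack=$ q p <L> q <K>  input=q q p q $  — expand <K> → epsilon
step 4: stack=$ q p <L> q  input=q q p q $  — match q
step 5: stack=$ q p <L>  input=q p q $  — expand <L> → <K> q <L>
step 6: stack=$ q p <L> q <K>  input=q p q $  — expand <K> → epsilon
step 7: stack=$ q p <L> q  input=q p q $  — match q
step 8: stack=$ q p <L>  input=p q $  — expand <L> → epsilon
step 9: stack=$ q p  input=p q $  — match p
step 10: stack=$ q  input=q $  — match q
Accept reached after 10 steps.

10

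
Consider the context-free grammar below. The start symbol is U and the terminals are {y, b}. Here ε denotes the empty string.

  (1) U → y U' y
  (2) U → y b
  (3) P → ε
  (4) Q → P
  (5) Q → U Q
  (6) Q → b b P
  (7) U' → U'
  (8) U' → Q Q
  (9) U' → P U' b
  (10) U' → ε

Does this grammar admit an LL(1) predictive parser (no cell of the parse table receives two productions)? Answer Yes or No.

No

FIRST(U) = {y}
FIRST(P) = {ε}
FIRST(Q) = {ε, b, y}
FIRST(U') = {ε, b, y}
FOLLOW(U) = {$, b, y}
FOLLOW(P) = {b, y}
FOLLOW(Q) = {b, y}
FOLLOW(U') = {b, y}
Cell M[Q, b] receives both Q → P and Q → b b P — the grammar is not LL(1).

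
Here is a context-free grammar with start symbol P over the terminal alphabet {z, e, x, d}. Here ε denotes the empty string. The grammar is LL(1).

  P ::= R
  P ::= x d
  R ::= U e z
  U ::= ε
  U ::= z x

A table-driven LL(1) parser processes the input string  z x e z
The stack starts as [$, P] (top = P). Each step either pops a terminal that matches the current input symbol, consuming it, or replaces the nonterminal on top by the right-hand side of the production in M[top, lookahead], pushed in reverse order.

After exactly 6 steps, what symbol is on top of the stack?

     Stack      Input      Action
  1  $ P        z x e z $  expand P ::= R
  2  $ R        z x e z $  expand R ::= U e z
  3  $ z e U    z x e z $  expand U ::= z x
  4  $ z e x z  z x e z $  match z
  5  $ z e x    x e z $    match x
  6  $ z e      e z $      match e
Stack after step 6: $ z (top = z).

z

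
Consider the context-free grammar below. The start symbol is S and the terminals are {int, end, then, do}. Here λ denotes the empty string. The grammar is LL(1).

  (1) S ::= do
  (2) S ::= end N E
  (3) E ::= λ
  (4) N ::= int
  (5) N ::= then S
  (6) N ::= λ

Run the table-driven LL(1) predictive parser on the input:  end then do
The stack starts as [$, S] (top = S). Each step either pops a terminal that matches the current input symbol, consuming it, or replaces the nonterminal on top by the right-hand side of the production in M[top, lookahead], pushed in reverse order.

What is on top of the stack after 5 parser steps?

do

     Stack       Input          Action
  1  $ S         end then do $  expand S ::= end N E
  2  $ E N end   end then do $  match end
  3  $ E N       then do $      expand N ::= then S
  4  $ E S then  then do $      match then
  5  $ E S       do $           expand S ::= do
Stack after step 5: $ E do (top = do).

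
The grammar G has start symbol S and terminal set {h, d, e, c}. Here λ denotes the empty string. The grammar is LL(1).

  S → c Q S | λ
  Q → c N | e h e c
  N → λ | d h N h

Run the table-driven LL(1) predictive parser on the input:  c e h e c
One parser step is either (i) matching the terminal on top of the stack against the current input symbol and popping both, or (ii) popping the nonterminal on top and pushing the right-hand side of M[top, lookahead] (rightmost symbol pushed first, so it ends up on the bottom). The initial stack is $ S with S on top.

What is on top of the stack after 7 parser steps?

S

     Stack        Input        Action
  1  $ S          c e h e c $  expand S → c Q S
  2  $ S Q c      c e h e c $  match c
  3  $ S Q        e h e c $    expand Q → e h e c
  4  $ S c e h e  e h e c $    match e
  5  $ S c e h    h e c $      match h
  6  $ S c e      e c $        match e
  7  $ S c        c $          match c
Stack after step 7: $ S (top = S).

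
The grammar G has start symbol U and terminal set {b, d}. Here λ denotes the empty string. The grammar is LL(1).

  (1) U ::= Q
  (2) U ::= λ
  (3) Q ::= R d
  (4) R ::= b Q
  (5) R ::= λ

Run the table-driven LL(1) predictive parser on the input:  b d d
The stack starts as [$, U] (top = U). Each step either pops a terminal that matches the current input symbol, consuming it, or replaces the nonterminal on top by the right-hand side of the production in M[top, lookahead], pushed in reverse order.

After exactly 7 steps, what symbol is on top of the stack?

     Stack    Input    Action
  1  $ U      b d d $  expand U ::= Q
  2  $ Q      b d d $  expand Q ::= R d
  3  $ d R    b d d $  expand R ::= b Q
  4  $ d Q b  b d d $  match b
  5  $ d Q    d d $    expand Q ::= R d
  6  $ d d R  d d $    expand R ::= λ
  7  $ d d    d d $    match d
Stack after step 7: $ d (top = d).

d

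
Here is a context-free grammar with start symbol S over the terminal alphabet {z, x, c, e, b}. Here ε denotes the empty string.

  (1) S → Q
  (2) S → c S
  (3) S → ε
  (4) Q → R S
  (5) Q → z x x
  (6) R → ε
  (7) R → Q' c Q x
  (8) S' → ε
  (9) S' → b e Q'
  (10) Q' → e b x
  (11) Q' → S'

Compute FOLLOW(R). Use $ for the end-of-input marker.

FIRST(S') = {ε, b}
FIRST(Q') = {ε, b, e}  (via S')
FIRST(R) = {ε, b, c, e}  (via Q' c Q x)
FIRST(S) = {ε, b, c, e, z}  (via Q)
FIRST(Q) = {ε, b, c, e, z}  (via R S)
FOLLOW(S) includes $ since S is the start symbol.
FOLLOW(S): in S→c S, the suffix after S is empty (adds nothing new); in Q→R S, the suffix after S is empty, so FOLLOW(S) ⊇ FOLLOW(Q) = {$, x}. Thus FOLLOW(S) = {$, x}.
FOLLOW(Q): in S→Q, the suffix after Q is empty, so FOLLOW(Q) ⊇ FOLLOW(S) = {$, x}; in R→Q' c Q x, Q is followed by x with FIRST {x}. Thus FOLLOW(Q) = {$, x}.
FOLLOW(R): in Q→R S, R is followed by S with FIRST {ε, b, c, e, z}; in Q→R S, the suffix after R is nullable, so FOLLOW(R) ⊇ FOLLOW(Q) = {$, x}. Thus FOLLOW(R) = {$, b, c, e, x, z}.
FOLLOW(S'): in Q'→S', the suffix after S' is empty, so FOLLOW(S') ⊇ FOLLOW(Q') = {c}. Thus FOLLOW(S') = {c}.
FOLLOW(Q'): in R→Q' c Q x, Q' is followed by c Q x with FIRST {c}; in S'→b e Q', the suffix after Q' is empty, so FOLLOW(Q') ⊇ FOLLOW(S') = {c}. Thus FOLLOW(Q') = {c}.

{$, b, c, e, x, z}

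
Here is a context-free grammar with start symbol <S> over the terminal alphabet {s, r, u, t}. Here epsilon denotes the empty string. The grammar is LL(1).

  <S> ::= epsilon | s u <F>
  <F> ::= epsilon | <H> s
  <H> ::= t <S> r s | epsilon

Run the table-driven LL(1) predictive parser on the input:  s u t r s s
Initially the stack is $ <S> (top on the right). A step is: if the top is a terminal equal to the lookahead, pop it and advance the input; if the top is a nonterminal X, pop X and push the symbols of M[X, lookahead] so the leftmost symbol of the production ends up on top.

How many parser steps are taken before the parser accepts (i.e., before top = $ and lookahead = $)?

step 1: stack=$ <S>  input=s u t r s s $  — expand <S> ::= s u <F>
step 2: stack=$ <F> u s  input=s u t r s s $  — match s
step 3: stack=$ <F> u  input=u t r s s $  — match u
step 4: stack=$ <F>  input=t r s s $  — expand <F> ::= <H> s
step 5: stack=$ s <H>  input=t r s s $  — expand <H> ::= t <S> r s
step 6: stack=$ s s r <S> t  input=t r s s $  — match t
step 7: stack=$ s s r <S>  input=r s s $  — expand <S> ::= epsilon
step 8: stack=$ s s r  input=r s s $  — match r
step 9: stack=$ s s  input=s s $  — match s
step 10: stack=$ s  input=s $  — match s
Accept reached after 10 steps.

10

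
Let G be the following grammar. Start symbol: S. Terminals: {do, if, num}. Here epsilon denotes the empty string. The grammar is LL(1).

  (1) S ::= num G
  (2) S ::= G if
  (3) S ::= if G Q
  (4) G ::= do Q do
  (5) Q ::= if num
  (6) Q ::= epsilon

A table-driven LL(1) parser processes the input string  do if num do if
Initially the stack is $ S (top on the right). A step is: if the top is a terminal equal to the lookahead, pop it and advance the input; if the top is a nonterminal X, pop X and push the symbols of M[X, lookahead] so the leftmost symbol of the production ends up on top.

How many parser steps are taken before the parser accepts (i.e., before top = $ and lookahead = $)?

     Stack           Input              Action
  1  $ S             do if num do if $  expand S ::= G if
  2  $ if G          do if num do if $  expand G ::= do Q do
  3  $ if do Q do    do if num do if $  match do
  4  $ if do Q       if num do if $     expand Q ::= if num
  5  $ if do num if  if num do if $     match if
  6  $ if do num     num do if $        match num
  7  $ if do         do if $            match do
  8  $ if            if $               match if
Accept reached after 8 steps.

8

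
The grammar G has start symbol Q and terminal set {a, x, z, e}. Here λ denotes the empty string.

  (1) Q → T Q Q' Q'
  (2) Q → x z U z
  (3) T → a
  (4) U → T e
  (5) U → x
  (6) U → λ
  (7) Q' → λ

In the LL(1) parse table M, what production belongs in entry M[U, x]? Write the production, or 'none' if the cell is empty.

U → x

FIRST(T) = {a}
FIRST(Q') = {λ}
FIRST(Q) = {a, x}  (via T Q Q' Q')
FIRST(U) = {λ, a, x}  (via T e)
FOLLOW(Q) includes $ since Q is the start symbol.
FOLLOW(U): in Q→x z U z, U is followed by z with FIRST {z}. Thus FOLLOW(U) = {z}.
For U → T e: FIRST(T e) = {a}, so it goes in M[U, t] for t ∈ {a}.
For U → x: FIRST(x) = {x}, so it goes in M[U, t] for t ∈ {x}.
For U → λ: FIRST(λ) = {λ}, so it goes in M[U, t] for t ∈ {}; since λ ∈ FIRST, also for every t ∈ FOLLOW(U) = {z}.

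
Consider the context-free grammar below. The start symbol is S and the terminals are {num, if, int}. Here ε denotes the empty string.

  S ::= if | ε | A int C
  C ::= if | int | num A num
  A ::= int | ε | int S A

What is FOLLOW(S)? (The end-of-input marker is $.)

{$, int, num}

FIRST(C) = {if, int, num}
FIRST(A) = {ε, int}
FIRST(S) = {ε, if, int}  (via A int C)
FOLLOW(S) includes $ since S is the start symbol.
FOLLOW(A): in S::=A int C, A is followed by int C with FIRST {int}; in C::=num A num, A is followed by num with FIRST {num}; in A::=int S A, the suffix after A is empty (adds nothing new). Thus FOLLOW(A) = {int, num}.
FOLLOW(S): in A::=int S A, S is followed by A with FIRST {ε, int}; in A::=int S A, the suffix after S is nullable, so FOLLOW(S) ⊇ FOLLOW(A) = {int, num}. Thus FOLLOW(S) = {$, int, num}.
FOLLOW(C): in S::=A int C, the suffix after C is empty, so FOLLOW(C) ⊇ FOLLOW(S) = {$, int, num}. Thus FOLLOW(C) = {$, int, num}.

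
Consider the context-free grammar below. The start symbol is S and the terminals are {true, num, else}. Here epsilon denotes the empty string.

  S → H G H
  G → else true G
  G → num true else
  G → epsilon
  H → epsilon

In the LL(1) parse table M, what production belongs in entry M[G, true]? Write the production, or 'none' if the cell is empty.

FIRST(G): from G→else true G we get {else}; from G→num true else we get {num}; from G→epsilon we get {epsilon}. So FIRST(G) = {epsilon, else, num}.
FIRST(H): from H→epsilon we get {epsilon}. So FIRST(H) = {epsilon}.
FIRST(S): from S→H G H we get {epsilon, else, num}. So FIRST(S) = {epsilon, else, num}.
FOLLOW(S) includes $ since S is the start symbol.
FOLLOW(S): S appears on no right-hand side. Thus FOLLOW(S) = {$}.
FOLLOW(G): in S→H G H, G is followed by H with FIRST {epsilon}; in S→H G H, the suffix after G is nullable, so FOLLOW(G) ⊇ FOLLOW(S) = {$}; in G→else true G, the suffix after G is empty (adds nothing new). Thus FOLLOW(G) = {$}.
For G → else true G: FIRST(else true G) = {else}, so it goes in M[G, t] for t ∈ {else}.
For G → num true else: FIRST(num true else) = {num}, so it goes in M[G, t] for t ∈ {num}.
For G → epsilon: FIRST(epsilon) = {epsilon}, so it goes in M[G, t] for t ∈ {}; since epsilon ∈ FIRST, also for every t ∈ FOLLOW(G) = {$}.
None of these place a production in M[G, true].

none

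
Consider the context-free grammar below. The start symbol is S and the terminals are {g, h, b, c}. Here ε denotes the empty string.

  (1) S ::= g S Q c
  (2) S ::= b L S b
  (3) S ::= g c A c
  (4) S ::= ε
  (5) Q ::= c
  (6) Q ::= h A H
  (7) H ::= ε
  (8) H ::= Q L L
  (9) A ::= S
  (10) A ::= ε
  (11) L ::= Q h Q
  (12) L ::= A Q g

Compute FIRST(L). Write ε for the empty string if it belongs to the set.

FIRST(S) = {ε, b, g}
FIRST(Q) = {c, h}
FIRST(H) = {ε, c, h}  (via Q L L)
FIRST(A) = {ε, b, g}  (via S)
FIRST(L) = {b, c, g, h}  (via Q h Q, A Q g)

{b, c, g, h}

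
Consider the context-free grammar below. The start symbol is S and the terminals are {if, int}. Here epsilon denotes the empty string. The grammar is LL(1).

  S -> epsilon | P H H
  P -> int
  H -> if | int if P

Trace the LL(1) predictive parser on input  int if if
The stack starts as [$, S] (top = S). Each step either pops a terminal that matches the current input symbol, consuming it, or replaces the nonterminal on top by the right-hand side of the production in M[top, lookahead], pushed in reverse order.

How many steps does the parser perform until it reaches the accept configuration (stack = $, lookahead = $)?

     Stack      Input        Action
  1  $ S        int if if $  expand S -> P H H
  2  $ H H P    int if if $  expand P -> int
  3  $ H H int  int if if $  match int
  4  $ H H      if if $      expand H -> if
  5  $ H if     if if $      match if
  6  $ H        if $         expand H -> if
  7  $ if       if $         match if
Accept reached after 7 steps.

7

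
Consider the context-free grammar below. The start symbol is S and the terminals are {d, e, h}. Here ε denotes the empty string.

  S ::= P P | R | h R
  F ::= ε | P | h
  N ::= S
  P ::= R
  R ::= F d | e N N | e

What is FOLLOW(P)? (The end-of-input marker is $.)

{$, d, e, h}

FIRST(S) = {d, e, h}  (via P P, R)
FIRST(N) = {d, e, h}  (via S)
FIRST(F) = {ε, d, e, h}  (via P)
FIRST(R) = {d, e, h}  (via F d)
FIRST(P) = {d, e, h}  (via R)
FOLLOW(S) includes $ since S is the start symbol.
FOLLOW(F): in R::=F d, F is followed by d with FIRST {d}. Thus FOLLOW(F) = {d}.
FOLLOW(S): in N::=S, the suffix after S is empty, so FOLLOW(S) ⊇ FOLLOW(N) = {$, d, e, h}. Thus FOLLOW(S) = {$, d, e, h}.
FOLLOW(P): in S::=P P (occurrence 1), P is followed by P with FIRST {d, e, h}; in S::=P P (occurrence 2), the suffix after P is empty, so FOLLOW(P) ⊇ FOLLOW(S) = {$, d, e, h}; in F::=P, the suffix after P is empty, so FOLLOW(P) ⊇ FOLLOW(F) = {d}. Thus FOLLOW(P) = {$, d, e, h}.
FOLLOW(R): in S::=R, the suffix after R is empty, so FOLLOW(R) ⊇ FOLLOW(S) = {$, d, e, h}; in S::=h R, the suffix after R is empty, so FOLLOW(R) ⊇ FOLLOW(S) = {$, d, e, h}; in P::=R, the suffix after R is empty, so FOLLOW(R) ⊇ FOLLOW(P) = {$, d, e, h}. Thus FOLLOW(R) = {$, d, e, h}.
FOLLOW(N): in R::=e N N (occurrence 1), N is followed by N with FIRST {d, e, h}; in R::=e N N (occurrence 2), the suffix after N is empty, so FOLLOW(N) ⊇ FOLLOW(R) = {$, d, e, h}. Thus FOLLOW(N) = {$, d, e, h}.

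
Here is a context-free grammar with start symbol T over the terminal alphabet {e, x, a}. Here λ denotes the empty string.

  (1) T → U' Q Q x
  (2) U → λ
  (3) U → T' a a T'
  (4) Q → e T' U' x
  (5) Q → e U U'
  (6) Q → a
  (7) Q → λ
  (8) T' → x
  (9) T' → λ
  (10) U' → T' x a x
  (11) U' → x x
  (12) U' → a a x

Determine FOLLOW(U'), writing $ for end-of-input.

FIRST(Q): from Q→e T' U' x we get {e}; from Q→e U U' we get {e}; from Q→a we get {a}; from Q→λ we get {λ}. So FIRST(Q) = {λ, a, e}.
FIRST(T'): from T'→x we get {x}; from T'→λ we get {λ}. So FIRST(T') = {λ, x}.
FIRST(U): from U→λ we get {λ}; from U→T' a a T' we get {a, x}. So FIRST(U) = {λ, a, x}.
FIRST(U'): from U'→T' x a x we get {x}; from U'→x x we get {x}; from U'→a a x we get {a}. So FIRST(U') = {a, x}.
FIRST(T): from T→U' Q Q x we get {a, x}. So FIRST(T) = {a, x}.
FOLLOW(T) includes $ since T is the start symbol.
FOLLOW(T): T appears on no right-hand side. Thus FOLLOW(T) = {$}.
FOLLOW(U): in Q→e U U', U is followed by U' with FIRST {a, x}. Thus FOLLOW(U) = {a, x}.
FOLLOW(Q): in T→U' Q Q x (occurrence 1), Q is followed by Q x with FIRST {a, e, x}; in T→U' Q Q x (occurrence 2), Q is followed by x with FIRST {x}. Thus FOLLOW(Q) = {a, e, x}.
FOLLOW(T'): in U→T' a a T' (occurrence 1), T' is followed by a a T' with FIRST {a}; in U→T' a a T' (occurrence 2), the suffix after T' is empty, so FOLLOW(T') ⊇ FOLLOW(U) = {a, x}; in Q→e T' U' x, T' is followed by U' x with FIRST {a, x}; in U'→T' x a x, T' is followed by x a x with FIRST {x}. Thus FOLLOW(T') = {a, x}.
FOLLOW(U'): in T→U' Q Q x, U' is followed by Q Q x with FIRST {a, e, x}; in Q→e T' U' x, U' is followed by x with FIRST {x}; in Q→e U U', the suffix after U' is empty, so FOLLOW(U') ⊇ FOLLOW(Q) = {a, e, x}. Thus FOLLOW(U') = {a, e, x}.

{a, e, x}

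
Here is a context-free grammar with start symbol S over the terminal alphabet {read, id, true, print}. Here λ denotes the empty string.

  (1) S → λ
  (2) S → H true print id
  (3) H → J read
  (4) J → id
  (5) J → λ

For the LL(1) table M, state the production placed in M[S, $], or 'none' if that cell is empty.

S → λ

FIRST(J) = {λ, id}
FIRST(H) = {id, read}  (via J read)
FIRST(S) = {λ, id, read}  (via H true print id)
FOLLOW(S) includes $ since S is the start symbol.
FOLLOW(S): S appears on no right-hand side. Thus FOLLOW(S) = {$}.
For S → λ: FIRST(λ) = {λ}, so it goes in M[S, t] for t ∈ {}; since λ ∈ FIRST, also for every t ∈ FOLLOW(S) = {$}.
For S → H true print id: FIRST(H true print id) = {id, read}, so it goes in M[S, t] for t ∈ {id, read}.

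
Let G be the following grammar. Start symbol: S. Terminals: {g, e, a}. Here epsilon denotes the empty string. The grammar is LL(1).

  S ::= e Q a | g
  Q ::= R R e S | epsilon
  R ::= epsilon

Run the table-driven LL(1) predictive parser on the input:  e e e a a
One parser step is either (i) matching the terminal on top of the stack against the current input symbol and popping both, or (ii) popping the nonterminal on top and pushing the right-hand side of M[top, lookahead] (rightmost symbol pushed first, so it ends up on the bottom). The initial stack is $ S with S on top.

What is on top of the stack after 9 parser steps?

a

step 1: stack=$ S  input=e e e a a $  — expand S ::= e Q a
step 2: stack=$ a Q e  input=e e e a a $  — match e
step 3: stack=$ a Q  input=e e a a $  — expand Q ::= R R e S
step 4: stack=$ a S e R R  input=e e a a $  — expand R ::= epsilon
step 5: stack=$ a S e R  input=e e a a $  — expand R ::= epsilon
step 6: stack=$ a S e  input=e e a a $  — match e
step 7: stack=$ a S  input=e a a $  — expand S ::= e Q a
step 8: stack=$ a a Q e  input=e a a $  — match e
step 9: stack=$ a a Q  input=a a $  — expand Q ::= epsilon
Stack after step 9: $ a a (top = a).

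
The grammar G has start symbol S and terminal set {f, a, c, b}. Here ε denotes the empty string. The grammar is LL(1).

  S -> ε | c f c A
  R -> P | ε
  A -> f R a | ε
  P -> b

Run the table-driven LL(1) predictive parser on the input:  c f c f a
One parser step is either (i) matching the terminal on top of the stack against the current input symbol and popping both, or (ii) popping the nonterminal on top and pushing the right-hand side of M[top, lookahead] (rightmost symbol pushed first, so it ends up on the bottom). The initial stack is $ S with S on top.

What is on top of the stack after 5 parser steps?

f

     Stack      Input        Action
  1  $ S        c f c f a $  expand S -> c f c A
  2  $ A c f c  c f c f a $  match c
  3  $ A c f    f c f a $    match f
  4  $ A c      c f a $      match c
  5  $ A        f a $        expand A -> f R a
Stack after step 5: $ a R f (top = f).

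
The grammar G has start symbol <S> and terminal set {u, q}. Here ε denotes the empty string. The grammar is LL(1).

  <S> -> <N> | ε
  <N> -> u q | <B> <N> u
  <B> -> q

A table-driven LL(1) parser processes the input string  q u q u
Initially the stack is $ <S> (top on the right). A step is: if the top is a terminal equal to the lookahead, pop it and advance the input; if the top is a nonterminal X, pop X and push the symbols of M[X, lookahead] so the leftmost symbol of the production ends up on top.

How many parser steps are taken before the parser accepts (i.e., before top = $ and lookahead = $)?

step 1: stack=$ <S>  input=q u q u $  — expand <S> -> <N>
step 2: stack=$ <N>  input=q u q u $  — expand <N> -> <B> <N> u
step 3: stack=$ u <N> <B>  input=q u q u $  — expand <B> -> q
step 4: stack=$ u <N> q  input=q u q u $  — match q
step 5: stack=$ u <N>  input=u q u $  — expand <N> -> u q
step 6: stack=$ u q u  input=u q u $  — match u
step 7: stack=$ u q  input=q u $  — match q
step 8: stack=$ u  input=u $  — match u
Accept reached after 8 steps.

8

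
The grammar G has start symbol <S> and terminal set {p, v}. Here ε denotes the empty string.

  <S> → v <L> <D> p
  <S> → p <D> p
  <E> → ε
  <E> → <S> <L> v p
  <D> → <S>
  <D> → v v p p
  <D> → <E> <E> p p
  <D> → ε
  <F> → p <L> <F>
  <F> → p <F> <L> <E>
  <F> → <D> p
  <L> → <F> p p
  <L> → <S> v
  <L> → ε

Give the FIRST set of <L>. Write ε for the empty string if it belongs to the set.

{ε, p, v}

FIRST(<S>) = {p, v}
FIRST(<E>) = {ε, p, v}  (via <S> <L> v p)
FIRST(<D>) = {ε, p, v}  (via <S>, <E> <E> p p)
FIRST(<F>) = {p, v}  (via <D> p)
FIRST(<L>) = {ε, p, v}  (via <F> p p, <S> v)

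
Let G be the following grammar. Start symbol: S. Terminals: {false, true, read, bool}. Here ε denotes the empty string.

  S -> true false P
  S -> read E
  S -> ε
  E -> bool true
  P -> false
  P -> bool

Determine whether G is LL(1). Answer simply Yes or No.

Yes

FIRST(S) = {ε, read, true}
FIRST(E) = {bool}
FIRST(P) = {bool, false}
FOLLOW(S) = {$}
FOLLOW(E) = {$}
FOLLOW(P) = {$}
Each cell of M receives at most one production.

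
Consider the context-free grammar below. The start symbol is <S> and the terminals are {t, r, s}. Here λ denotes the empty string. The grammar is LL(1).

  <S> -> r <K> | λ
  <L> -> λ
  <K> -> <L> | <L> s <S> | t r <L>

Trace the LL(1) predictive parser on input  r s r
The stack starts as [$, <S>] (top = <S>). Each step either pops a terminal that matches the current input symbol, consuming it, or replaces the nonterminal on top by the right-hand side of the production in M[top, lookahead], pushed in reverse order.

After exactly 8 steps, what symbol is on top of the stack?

step 1: stack=$ <S>  input=r s r $  — expand <S> -> r <K>
step 2: stack=$ <K> r  input=r s r $  — match r
step 3: stack=$ <K>  input=s r $  — expand <K> -> <L> s <S>
step 4: stack=$ <S> s <L>  input=s r $  — expand <L> -> λ
step 5: stack=$ <S> s  input=s r $  — match s
step 6: stack=$ <S>  input=r $  — expand <S> -> r <K>
step 7: stack=$ <K> r  input=r $  — match r
step 8: stack=$ <K>  input=$  — expand <K> -> <L>
Stack after step 8: $ <L> (top = <L>).

<L>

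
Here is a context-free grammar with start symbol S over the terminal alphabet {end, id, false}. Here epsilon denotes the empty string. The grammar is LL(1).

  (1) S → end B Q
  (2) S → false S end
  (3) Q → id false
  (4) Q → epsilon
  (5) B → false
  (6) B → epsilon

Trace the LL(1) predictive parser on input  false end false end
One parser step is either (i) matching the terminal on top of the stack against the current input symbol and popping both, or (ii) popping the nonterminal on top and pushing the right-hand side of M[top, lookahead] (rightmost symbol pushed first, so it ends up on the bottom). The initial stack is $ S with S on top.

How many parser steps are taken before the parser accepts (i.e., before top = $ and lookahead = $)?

step 1: stack=$ S  input=false end false end $  — expand S → false S end
step 2: stack=$ end S false  input=false end false end $  — match false
step 3: stack=$ end S  input=end false end $  — expand S → end B Q
step 4: stack=$ end Q B end  input=end false end $  — match end
step 5: stack=$ end Q B  input=false end $  — expand B → false
step 6: stack=$ end Q false  input=false end $  — match false
step 7: stack=$ end Q  input=end $  — expand Q → epsilon
step 8: stack=$ end  input=end $  — match end
Accept reached after 8 steps.

8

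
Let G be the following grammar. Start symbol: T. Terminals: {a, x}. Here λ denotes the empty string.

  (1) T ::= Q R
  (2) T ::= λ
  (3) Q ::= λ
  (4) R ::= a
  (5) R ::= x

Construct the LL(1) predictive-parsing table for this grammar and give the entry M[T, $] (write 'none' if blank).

FIRST(Q) = {λ}
FIRST(R) = {a, x}
FIRST(T) = {λ, a, x}  (via Q R)
FOLLOW(T) includes $ since T is the start symbol.
FOLLOW(T): T appears on no right-hand side. Thus FOLLOW(T) = {$}.
For T ::= Q R: FIRST(Q R) = {a, x}, so it goes in M[T, t] for t ∈ {a, x}.
For T ::= λ: FIRST(λ) = {λ}, so it goes in M[T, t] for t ∈ {}; since λ ∈ FIRST, also for every t ∈ FOLLOW(T) = {$}.

T ::= λ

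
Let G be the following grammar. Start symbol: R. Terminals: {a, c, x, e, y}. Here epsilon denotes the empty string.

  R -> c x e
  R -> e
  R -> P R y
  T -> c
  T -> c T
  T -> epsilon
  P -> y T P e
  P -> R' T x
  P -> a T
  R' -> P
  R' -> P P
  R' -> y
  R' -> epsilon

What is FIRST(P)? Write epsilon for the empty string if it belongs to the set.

{a, c, x, y}

FIRST(T) = {epsilon, c}
FIRST(R) = {a, c, e, x, y}  (via P R y)
FIRST(P) = {a, c, x, y}  (via R' T x)
FIRST(R') = {epsilon, a, c, x, y}  (via P, P P)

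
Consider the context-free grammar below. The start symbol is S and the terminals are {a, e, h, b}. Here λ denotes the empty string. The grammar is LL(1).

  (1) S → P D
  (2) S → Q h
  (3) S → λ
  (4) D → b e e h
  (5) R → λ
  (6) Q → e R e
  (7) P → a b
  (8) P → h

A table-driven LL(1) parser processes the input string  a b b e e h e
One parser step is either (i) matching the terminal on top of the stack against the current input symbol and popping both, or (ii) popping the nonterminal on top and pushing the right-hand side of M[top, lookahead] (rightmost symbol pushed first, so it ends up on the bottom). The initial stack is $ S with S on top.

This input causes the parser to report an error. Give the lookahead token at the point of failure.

e

      Stack      Input            Action
   1  $ S        a b b e e h e $  expand S → P D
   2  $ D P      a b b e e h e $  expand P → a b
   3  $ D b a    a b b e e h e $  match a
   4  $ D b      b b e e h e $    match b
   5  $ D        b e e h e $      expand D → b e e h
   6  $ h e e b  b e e h e $      match b
   7  $ h e e    e e h e $        match e
   8  $ h e      e h e $          match e
   9  $ h        h e $            match h
  10  $          e $              error: stack empty but input remains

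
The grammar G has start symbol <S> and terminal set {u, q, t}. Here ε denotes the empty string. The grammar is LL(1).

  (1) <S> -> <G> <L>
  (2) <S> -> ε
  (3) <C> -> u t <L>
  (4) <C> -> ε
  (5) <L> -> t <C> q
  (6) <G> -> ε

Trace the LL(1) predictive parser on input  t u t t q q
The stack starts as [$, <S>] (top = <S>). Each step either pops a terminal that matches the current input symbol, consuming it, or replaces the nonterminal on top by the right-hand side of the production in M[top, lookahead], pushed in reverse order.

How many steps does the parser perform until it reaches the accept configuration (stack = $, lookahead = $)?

12

      Stack        Input          Action
   1  $ <S>        t u t t q q $  expand <S> -> <G> <L>
   2  $ <L> <G>    t u t t q q $  expand <G> -> ε
   3  $ <L>        t u t t q q $  expand <L> -> t <C> q
   4  $ q <C> t    t u t t q q $  match t
   5  $ q <C>      u t t q q $    expand <C> -> u t <L>
   6  $ q <L> t u  u t t q q $    match u
   7  $ q <L> t    t t q q $      match t
   8  $ q <L>      t q q $        expand <L> -> t <C> q
   9  $ q q <C> t  t q q $        match t
  10  $ q q <C>    q q $          expand <C> -> ε
  11  $ q q        q q $          match q
  12  $ q          q $            match q
Accept reached after 12 steps.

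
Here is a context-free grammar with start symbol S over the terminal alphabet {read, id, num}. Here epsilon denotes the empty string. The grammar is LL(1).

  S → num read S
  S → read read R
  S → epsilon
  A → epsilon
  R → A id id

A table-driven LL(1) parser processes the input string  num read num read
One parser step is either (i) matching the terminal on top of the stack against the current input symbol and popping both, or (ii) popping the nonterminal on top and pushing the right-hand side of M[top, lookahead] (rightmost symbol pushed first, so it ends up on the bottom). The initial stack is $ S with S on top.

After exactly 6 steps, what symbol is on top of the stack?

     Stack         Input                Action
  1  $ S           num read num read $  expand S → num read S
  2  $ S read num  num read num read $  match num
  3  $ S read      read num read $      match read
  4  $ S           num read $           expand S → num read S
  5  $ S read num  num read $           match num
  6  $ S read      read $               match read
Stack after step 6: $ S (top = S).

S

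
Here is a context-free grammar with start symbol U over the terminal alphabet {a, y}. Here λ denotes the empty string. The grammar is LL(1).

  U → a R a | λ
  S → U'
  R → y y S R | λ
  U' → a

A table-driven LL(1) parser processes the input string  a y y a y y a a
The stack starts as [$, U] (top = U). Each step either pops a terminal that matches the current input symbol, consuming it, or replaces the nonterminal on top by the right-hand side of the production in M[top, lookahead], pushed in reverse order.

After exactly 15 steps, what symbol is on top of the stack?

step 1: stack=$ U  input=a y y a y y a a $  — expand U → a R a
step 2: stack=$ a R a  input=a y y a y y a a $  — match a
step 3: stack=$ a R  input=y y a y y a a $  — expand R → y y S R
step 4: stack=$ a R S y y  input=y y a y y a a $  — match y
step 5: stack=$ a R S y  input=y a y y a a $  — match y
step 6: stack=$ a R S  input=a y y a a $  — expand S → U'
step 7: stack=$ a R U'  input=a y y a a $  — expand U' → a
step 8: stack=$ a R a  input=a y y a a $  — match a
step 9: stack=$ a R  input=y y a a $  — expand R → y y S R
step 10: stack=$ a R S y y  input=y y a a $  — match y
step 11: stack=$ a R S y  input=y a a $  — match y
step 12: stack=$ a R S  input=a a $  — expand S → U'
step 13: stack=$ a R U'  input=a a $  — expand U' → a
step 14: stack=$ a R a  input=a a $  — match a
step 15: stack=$ a R  input=a $  — expand R → λ
Stack after step 15: $ a (top = a).

a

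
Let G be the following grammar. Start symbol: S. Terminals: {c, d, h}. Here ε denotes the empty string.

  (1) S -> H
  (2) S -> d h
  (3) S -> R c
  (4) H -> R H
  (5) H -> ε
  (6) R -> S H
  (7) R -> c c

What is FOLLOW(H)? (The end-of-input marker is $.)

FIRST(S) = {ε, c, d}  (via H, R c)
FIRST(H) = {ε, c, d}  (via R H)
FIRST(R) = {ε, c, d}  (via S H)
FOLLOW(S) includes $ since S is the start symbol.
FOLLOW(S): in R->S H, S is followed by H with FIRST {ε, c, d}; in R->S H, the suffix after S is nullable, so FOLLOW(S) ⊇ FOLLOW(R) = {$, c, d}. Thus FOLLOW(S) = {$, c, d}.
FOLLOW(H): in S->H, the suffix after H is empty, so FOLLOW(H) ⊇ FOLLOW(S) = {$, c, d}; in H->R H, the suffix after H is empty (adds nothing new); in R->S H, the suffix after H is empty, so FOLLOW(H) ⊇ FOLLOW(R) = {$, c, d}. Thus FOLLOW(H) = {$, c, d}.
FOLLOW(R): in S->R c, R is followed by c with FIRST {c}; in H->R H, R is followed by H with FIRST {ε, c, d}; in H->R H, the suffix after R is nullable, so FOLLOW(R) ⊇ FOLLOW(H) = {$, c, d}. Thus FOLLOW(R) = {$, c, d}.

{$, c, d}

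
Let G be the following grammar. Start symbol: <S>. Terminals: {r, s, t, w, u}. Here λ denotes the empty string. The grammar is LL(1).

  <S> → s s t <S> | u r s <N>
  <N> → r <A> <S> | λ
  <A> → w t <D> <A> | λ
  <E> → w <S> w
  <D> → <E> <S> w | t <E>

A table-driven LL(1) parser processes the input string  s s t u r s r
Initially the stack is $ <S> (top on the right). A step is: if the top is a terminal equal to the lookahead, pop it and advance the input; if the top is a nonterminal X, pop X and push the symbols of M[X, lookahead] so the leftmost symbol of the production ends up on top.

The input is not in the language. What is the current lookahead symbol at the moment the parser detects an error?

      Stack        Input            Action
   1  $ <S>        s s t u r s r $  expand <S> → s s t <S>
   2  $ <S> t s s  s s t u r s r $  match s
   3  $ <S> t s    s t u r s r $    match s
   4  $ <S> t      t u r s r $      match t
   5  $ <S>        u r s r $        expand <S> → u r s <N>
   6  $ <N> s r u  u r s r $        match u
   7  $ <N> s r    r s r $          match r
   8  $ <N> s      s r $            match s
   9  $ <N>        r $              expand <N> → r <A> <S>
  10  $ <S> <A> r  r $              match r
  11  $ <S> <A>    $                error: M[<A>, $] is empty

$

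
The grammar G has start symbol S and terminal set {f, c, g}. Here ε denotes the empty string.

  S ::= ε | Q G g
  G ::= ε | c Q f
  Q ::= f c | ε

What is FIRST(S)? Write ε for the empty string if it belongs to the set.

{ε, c, f, g}

FIRST(G): from G::=ε we get {ε}; from G::=c Q f we get {c}. So FIRST(G) = {ε, c}.
FIRST(Q): from Q::=f c we get {f}; from Q::=ε we get {ε}. So FIRST(Q) = {ε, f}.
FIRST(S): from S::=ε we get {ε}; from S::=Q G g we get {c, f, g}. So FIRST(S) = {ε, c, f, g}.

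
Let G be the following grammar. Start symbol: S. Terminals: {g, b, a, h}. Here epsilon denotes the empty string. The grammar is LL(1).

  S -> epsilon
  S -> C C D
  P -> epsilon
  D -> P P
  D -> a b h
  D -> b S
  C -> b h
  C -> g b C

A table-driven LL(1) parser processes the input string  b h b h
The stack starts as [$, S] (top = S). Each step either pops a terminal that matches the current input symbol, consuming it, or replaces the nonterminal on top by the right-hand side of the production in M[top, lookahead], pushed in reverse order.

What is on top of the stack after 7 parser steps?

D

step 1: stack=$ S  input=b h b h $  — expand S -> C C D
step 2: stack=$ D C C  input=b h b h $  — expand C -> b h
step 3: stack=$ D C h b  input=b h b h $  — match b
step 4: stack=$ D C h  input=h b h $  — match h
step 5: stack=$ D C  input=b h $  — expand C -> b h
step 6: stack=$ D h b  input=b h $  — match b
step 7: stack=$ D h  input=h $  — match h
Stack after step 7: $ D (top = D).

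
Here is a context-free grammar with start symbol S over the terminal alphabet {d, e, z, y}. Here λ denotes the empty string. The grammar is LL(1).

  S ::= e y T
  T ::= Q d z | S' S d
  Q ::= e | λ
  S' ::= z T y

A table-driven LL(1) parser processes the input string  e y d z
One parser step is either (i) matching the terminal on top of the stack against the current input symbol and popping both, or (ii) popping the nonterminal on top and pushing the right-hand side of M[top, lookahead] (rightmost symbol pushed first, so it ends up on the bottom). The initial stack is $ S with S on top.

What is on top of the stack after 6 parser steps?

z

     Stack    Input      Action
  1  $ S      e y d z $  expand S ::= e y T
  2  $ T y e  e y d z $  match e
  3  $ T y    y d z $    match y
  4  $ T      d z $      expand T ::= Q d z
  5  $ z d Q  d z $      expand Q ::= λ
  6  $ z d    d z $      match d
Stack after step 6: $ z (top = z).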